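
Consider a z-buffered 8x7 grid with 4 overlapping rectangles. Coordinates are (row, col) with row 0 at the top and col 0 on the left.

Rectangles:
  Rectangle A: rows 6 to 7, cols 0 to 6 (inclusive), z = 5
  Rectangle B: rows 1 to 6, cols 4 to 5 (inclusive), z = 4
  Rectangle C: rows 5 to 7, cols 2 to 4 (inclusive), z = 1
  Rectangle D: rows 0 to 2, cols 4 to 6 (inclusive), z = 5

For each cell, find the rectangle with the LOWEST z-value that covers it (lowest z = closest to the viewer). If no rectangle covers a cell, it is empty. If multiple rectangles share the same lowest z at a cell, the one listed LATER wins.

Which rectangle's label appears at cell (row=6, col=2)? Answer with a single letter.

Answer: C

Derivation:
Check cell (6,2):
  A: rows 6-7 cols 0-6 z=5 -> covers; best now A (z=5)
  B: rows 1-6 cols 4-5 -> outside (col miss)
  C: rows 5-7 cols 2-4 z=1 -> covers; best now C (z=1)
  D: rows 0-2 cols 4-6 -> outside (row miss)
Winner: C at z=1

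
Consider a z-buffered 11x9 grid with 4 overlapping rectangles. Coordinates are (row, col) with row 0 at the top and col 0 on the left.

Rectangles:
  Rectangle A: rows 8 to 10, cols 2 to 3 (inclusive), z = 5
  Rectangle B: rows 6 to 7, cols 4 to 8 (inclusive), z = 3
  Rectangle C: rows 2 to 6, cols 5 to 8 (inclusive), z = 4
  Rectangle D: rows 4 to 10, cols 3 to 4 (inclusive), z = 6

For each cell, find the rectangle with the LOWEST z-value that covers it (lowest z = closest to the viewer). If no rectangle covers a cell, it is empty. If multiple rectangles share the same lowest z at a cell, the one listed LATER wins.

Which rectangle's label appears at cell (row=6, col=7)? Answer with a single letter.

Answer: B

Derivation:
Check cell (6,7):
  A: rows 8-10 cols 2-3 -> outside (row miss)
  B: rows 6-7 cols 4-8 z=3 -> covers; best now B (z=3)
  C: rows 2-6 cols 5-8 z=4 -> covers; best now B (z=3)
  D: rows 4-10 cols 3-4 -> outside (col miss)
Winner: B at z=3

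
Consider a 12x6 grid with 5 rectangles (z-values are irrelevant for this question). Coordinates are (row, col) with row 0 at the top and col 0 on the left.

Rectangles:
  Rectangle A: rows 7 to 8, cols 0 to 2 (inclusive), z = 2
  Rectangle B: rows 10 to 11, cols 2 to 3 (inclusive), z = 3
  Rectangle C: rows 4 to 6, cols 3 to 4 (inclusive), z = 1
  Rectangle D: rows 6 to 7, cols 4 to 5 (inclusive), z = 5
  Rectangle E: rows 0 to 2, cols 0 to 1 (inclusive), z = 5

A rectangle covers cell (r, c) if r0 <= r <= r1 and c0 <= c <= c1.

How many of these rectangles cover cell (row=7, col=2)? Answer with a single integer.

Check cell (7,2):
  A: rows 7-8 cols 0-2 -> covers
  B: rows 10-11 cols 2-3 -> outside (row miss)
  C: rows 4-6 cols 3-4 -> outside (row miss)
  D: rows 6-7 cols 4-5 -> outside (col miss)
  E: rows 0-2 cols 0-1 -> outside (row miss)
Count covering = 1

Answer: 1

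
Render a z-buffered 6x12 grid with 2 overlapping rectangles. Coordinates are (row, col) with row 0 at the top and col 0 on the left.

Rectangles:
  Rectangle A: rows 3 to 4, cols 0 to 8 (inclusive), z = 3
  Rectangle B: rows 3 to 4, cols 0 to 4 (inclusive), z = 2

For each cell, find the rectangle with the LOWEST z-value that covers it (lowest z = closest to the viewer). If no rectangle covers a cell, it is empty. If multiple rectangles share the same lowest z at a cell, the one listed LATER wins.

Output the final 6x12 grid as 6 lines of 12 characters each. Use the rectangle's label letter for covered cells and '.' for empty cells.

............
............
............
BBBBBAAAA...
BBBBBAAAA...
............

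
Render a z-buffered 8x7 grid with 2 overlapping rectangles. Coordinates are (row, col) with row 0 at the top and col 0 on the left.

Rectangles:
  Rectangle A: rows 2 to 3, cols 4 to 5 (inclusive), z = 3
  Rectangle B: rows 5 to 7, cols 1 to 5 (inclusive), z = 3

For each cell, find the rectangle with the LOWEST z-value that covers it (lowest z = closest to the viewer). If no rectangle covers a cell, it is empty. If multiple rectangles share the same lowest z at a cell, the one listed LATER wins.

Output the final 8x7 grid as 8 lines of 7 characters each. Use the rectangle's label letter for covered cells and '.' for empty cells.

.......
.......
....AA.
....AA.
.......
.BBBBB.
.BBBBB.
.BBBBB.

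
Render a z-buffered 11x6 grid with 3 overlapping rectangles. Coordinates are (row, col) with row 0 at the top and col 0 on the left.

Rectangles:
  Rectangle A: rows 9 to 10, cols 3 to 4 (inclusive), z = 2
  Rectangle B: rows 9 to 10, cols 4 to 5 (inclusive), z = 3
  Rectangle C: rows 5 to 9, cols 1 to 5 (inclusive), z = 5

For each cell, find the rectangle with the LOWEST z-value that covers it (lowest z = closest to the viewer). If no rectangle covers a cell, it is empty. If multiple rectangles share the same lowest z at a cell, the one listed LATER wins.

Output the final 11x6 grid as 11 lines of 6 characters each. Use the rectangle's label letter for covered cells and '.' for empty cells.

......
......
......
......
......
.CCCCC
.CCCCC
.CCCCC
.CCCCC
.CCAAB
...AAB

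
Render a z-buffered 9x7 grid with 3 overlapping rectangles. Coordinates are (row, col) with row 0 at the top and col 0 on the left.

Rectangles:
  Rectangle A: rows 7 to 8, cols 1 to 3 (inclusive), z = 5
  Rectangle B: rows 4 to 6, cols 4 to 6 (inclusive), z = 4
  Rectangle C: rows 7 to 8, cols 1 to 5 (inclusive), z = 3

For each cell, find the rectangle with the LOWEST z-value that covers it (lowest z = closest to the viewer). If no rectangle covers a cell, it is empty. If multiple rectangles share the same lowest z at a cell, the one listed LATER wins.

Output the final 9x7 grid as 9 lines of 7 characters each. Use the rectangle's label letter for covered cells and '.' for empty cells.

.......
.......
.......
.......
....BBB
....BBB
....BBB
.CCCCC.
.CCCCC.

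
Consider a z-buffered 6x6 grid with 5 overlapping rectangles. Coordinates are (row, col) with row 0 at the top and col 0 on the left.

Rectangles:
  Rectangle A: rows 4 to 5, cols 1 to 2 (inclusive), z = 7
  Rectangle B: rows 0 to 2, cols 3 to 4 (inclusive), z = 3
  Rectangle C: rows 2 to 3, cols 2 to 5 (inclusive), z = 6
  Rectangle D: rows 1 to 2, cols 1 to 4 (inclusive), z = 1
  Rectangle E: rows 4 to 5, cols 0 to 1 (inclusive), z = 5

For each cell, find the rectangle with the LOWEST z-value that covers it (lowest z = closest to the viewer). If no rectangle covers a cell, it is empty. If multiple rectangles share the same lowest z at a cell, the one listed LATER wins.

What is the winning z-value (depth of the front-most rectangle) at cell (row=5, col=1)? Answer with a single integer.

Answer: 5

Derivation:
Check cell (5,1):
  A: rows 4-5 cols 1-2 z=7 -> covers; best now A (z=7)
  B: rows 0-2 cols 3-4 -> outside (row miss)
  C: rows 2-3 cols 2-5 -> outside (row miss)
  D: rows 1-2 cols 1-4 -> outside (row miss)
  E: rows 4-5 cols 0-1 z=5 -> covers; best now E (z=5)
Winner: E at z=5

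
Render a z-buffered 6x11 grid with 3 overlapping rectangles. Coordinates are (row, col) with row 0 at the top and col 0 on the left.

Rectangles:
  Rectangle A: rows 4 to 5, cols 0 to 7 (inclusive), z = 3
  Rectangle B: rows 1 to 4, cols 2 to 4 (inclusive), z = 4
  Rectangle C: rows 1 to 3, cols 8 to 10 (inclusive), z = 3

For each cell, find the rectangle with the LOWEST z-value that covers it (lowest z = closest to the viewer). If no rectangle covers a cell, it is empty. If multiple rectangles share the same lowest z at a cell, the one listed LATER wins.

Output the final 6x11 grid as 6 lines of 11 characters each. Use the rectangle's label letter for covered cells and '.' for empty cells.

...........
..BBB...CCC
..BBB...CCC
..BBB...CCC
AAAAAAAA...
AAAAAAAA...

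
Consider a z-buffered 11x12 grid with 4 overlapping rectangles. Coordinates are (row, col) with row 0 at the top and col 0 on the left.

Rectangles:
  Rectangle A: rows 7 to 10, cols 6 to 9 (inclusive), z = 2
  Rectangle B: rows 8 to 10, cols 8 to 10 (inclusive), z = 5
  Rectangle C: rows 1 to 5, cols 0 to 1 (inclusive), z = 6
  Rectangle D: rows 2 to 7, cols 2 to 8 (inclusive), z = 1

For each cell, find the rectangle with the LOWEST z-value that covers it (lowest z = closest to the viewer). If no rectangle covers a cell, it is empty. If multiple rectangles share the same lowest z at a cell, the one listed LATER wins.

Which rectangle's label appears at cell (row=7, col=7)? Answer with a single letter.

Check cell (7,7):
  A: rows 7-10 cols 6-9 z=2 -> covers; best now A (z=2)
  B: rows 8-10 cols 8-10 -> outside (row miss)
  C: rows 1-5 cols 0-1 -> outside (row miss)
  D: rows 2-7 cols 2-8 z=1 -> covers; best now D (z=1)
Winner: D at z=1

Answer: D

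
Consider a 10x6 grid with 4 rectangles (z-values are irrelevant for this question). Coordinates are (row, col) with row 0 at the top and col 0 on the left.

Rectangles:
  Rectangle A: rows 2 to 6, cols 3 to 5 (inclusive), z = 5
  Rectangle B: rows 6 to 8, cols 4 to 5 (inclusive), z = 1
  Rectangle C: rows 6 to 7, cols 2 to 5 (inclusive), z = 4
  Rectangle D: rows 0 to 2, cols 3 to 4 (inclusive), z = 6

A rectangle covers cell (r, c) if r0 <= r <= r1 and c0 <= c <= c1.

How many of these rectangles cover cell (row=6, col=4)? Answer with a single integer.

Check cell (6,4):
  A: rows 2-6 cols 3-5 -> covers
  B: rows 6-8 cols 4-5 -> covers
  C: rows 6-7 cols 2-5 -> covers
  D: rows 0-2 cols 3-4 -> outside (row miss)
Count covering = 3

Answer: 3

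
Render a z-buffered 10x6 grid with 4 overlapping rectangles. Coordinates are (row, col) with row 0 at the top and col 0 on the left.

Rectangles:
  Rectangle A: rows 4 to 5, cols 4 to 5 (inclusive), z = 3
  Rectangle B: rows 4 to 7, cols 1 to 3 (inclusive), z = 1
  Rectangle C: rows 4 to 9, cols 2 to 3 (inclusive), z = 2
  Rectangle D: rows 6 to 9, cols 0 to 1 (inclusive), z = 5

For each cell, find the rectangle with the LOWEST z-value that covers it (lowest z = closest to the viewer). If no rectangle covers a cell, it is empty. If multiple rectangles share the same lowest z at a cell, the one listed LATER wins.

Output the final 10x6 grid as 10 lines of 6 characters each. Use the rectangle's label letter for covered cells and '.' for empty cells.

......
......
......
......
.BBBAA
.BBBAA
DBBB..
DBBB..
DDCC..
DDCC..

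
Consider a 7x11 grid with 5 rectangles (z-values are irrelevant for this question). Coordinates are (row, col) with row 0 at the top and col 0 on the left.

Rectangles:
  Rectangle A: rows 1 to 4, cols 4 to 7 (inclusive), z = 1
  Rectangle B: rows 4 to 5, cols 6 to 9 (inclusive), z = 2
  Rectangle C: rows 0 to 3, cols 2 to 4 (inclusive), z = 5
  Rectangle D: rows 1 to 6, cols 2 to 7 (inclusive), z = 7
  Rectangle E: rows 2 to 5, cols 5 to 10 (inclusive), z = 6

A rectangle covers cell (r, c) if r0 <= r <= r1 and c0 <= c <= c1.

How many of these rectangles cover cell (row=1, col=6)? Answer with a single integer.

Answer: 2

Derivation:
Check cell (1,6):
  A: rows 1-4 cols 4-7 -> covers
  B: rows 4-5 cols 6-9 -> outside (row miss)
  C: rows 0-3 cols 2-4 -> outside (col miss)
  D: rows 1-6 cols 2-7 -> covers
  E: rows 2-5 cols 5-10 -> outside (row miss)
Count covering = 2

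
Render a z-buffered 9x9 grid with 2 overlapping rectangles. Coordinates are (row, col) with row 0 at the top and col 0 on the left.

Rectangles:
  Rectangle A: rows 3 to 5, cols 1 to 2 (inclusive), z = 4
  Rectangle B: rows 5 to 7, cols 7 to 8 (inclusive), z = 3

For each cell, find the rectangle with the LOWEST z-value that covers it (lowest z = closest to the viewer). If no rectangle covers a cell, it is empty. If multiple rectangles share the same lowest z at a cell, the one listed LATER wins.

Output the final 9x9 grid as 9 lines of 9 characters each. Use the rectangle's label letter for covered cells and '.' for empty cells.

.........
.........
.........
.AA......
.AA......
.AA....BB
.......BB
.......BB
.........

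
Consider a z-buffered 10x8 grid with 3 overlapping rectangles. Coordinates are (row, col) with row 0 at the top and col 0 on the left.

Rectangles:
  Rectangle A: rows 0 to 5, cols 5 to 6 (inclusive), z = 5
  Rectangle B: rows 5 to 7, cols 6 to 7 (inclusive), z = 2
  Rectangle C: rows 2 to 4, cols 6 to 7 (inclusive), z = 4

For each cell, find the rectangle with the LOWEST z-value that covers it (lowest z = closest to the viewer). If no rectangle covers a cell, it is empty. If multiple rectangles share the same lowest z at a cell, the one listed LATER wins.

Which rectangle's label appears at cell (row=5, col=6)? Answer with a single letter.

Answer: B

Derivation:
Check cell (5,6):
  A: rows 0-5 cols 5-6 z=5 -> covers; best now A (z=5)
  B: rows 5-7 cols 6-7 z=2 -> covers; best now B (z=2)
  C: rows 2-4 cols 6-7 -> outside (row miss)
Winner: B at z=2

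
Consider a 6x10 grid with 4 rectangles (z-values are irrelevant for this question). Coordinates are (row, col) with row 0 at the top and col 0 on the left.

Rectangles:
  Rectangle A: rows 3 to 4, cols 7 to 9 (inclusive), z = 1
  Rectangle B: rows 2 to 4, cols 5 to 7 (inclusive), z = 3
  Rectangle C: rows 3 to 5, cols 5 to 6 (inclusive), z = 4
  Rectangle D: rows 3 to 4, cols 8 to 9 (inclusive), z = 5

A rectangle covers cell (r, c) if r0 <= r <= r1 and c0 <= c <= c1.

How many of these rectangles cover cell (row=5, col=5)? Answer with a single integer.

Check cell (5,5):
  A: rows 3-4 cols 7-9 -> outside (row miss)
  B: rows 2-4 cols 5-7 -> outside (row miss)
  C: rows 3-5 cols 5-6 -> covers
  D: rows 3-4 cols 8-9 -> outside (row miss)
Count covering = 1

Answer: 1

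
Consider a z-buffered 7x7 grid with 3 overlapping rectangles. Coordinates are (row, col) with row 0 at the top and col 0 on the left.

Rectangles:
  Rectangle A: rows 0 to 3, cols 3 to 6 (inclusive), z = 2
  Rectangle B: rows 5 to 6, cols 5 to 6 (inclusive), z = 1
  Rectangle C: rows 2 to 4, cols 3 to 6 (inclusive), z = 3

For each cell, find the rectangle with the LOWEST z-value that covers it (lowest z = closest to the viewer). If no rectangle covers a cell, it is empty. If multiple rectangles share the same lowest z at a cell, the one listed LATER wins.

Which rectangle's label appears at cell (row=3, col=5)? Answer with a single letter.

Answer: A

Derivation:
Check cell (3,5):
  A: rows 0-3 cols 3-6 z=2 -> covers; best now A (z=2)
  B: rows 5-6 cols 5-6 -> outside (row miss)
  C: rows 2-4 cols 3-6 z=3 -> covers; best now A (z=2)
Winner: A at z=2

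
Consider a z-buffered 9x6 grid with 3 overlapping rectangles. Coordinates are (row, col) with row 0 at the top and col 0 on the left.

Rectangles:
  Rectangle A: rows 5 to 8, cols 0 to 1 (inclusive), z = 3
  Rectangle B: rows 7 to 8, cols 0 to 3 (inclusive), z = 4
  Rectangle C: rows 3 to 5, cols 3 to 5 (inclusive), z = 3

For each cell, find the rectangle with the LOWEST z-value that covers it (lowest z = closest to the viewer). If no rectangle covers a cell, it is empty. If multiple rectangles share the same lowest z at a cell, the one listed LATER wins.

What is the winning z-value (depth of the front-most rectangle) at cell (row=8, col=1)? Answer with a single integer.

Answer: 3

Derivation:
Check cell (8,1):
  A: rows 5-8 cols 0-1 z=3 -> covers; best now A (z=3)
  B: rows 7-8 cols 0-3 z=4 -> covers; best now A (z=3)
  C: rows 3-5 cols 3-5 -> outside (row miss)
Winner: A at z=3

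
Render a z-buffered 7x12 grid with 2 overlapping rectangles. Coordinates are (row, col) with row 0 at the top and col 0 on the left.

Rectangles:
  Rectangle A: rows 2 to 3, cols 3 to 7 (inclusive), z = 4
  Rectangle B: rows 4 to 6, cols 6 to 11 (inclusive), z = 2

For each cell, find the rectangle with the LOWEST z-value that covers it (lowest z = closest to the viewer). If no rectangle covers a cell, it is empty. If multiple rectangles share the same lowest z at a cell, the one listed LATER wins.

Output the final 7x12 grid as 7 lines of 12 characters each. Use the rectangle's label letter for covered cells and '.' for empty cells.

............
............
...AAAAA....
...AAAAA....
......BBBBBB
......BBBBBB
......BBBBBB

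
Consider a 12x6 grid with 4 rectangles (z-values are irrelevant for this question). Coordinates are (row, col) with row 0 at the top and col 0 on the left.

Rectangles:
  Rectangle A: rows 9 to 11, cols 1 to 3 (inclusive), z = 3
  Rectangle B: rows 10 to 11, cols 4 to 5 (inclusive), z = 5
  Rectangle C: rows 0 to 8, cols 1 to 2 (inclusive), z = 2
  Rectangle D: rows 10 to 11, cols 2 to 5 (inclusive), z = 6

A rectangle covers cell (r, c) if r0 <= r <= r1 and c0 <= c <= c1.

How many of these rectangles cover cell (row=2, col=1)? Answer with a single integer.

Answer: 1

Derivation:
Check cell (2,1):
  A: rows 9-11 cols 1-3 -> outside (row miss)
  B: rows 10-11 cols 4-5 -> outside (row miss)
  C: rows 0-8 cols 1-2 -> covers
  D: rows 10-11 cols 2-5 -> outside (row miss)
Count covering = 1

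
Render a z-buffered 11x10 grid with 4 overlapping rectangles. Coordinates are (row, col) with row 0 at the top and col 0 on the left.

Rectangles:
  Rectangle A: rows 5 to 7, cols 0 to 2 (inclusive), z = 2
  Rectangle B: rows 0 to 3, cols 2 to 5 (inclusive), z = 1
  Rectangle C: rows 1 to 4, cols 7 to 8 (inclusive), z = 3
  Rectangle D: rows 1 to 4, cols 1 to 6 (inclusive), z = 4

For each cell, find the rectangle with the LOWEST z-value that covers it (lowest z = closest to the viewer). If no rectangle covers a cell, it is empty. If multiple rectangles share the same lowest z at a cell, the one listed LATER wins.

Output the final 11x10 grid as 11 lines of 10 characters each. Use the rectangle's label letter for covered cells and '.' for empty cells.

..BBBB....
.DBBBBDCC.
.DBBBBDCC.
.DBBBBDCC.
.DDDDDDCC.
AAA.......
AAA.......
AAA.......
..........
..........
..........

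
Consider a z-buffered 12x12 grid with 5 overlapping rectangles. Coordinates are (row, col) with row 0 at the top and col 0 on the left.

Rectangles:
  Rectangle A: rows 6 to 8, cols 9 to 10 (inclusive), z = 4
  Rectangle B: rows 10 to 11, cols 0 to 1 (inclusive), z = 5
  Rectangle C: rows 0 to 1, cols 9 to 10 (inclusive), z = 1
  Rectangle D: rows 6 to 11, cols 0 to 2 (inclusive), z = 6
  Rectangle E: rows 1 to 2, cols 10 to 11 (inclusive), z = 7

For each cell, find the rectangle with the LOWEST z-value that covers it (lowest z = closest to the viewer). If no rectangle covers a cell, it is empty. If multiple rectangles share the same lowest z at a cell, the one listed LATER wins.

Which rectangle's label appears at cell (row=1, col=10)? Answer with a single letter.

Answer: C

Derivation:
Check cell (1,10):
  A: rows 6-8 cols 9-10 -> outside (row miss)
  B: rows 10-11 cols 0-1 -> outside (row miss)
  C: rows 0-1 cols 9-10 z=1 -> covers; best now C (z=1)
  D: rows 6-11 cols 0-2 -> outside (row miss)
  E: rows 1-2 cols 10-11 z=7 -> covers; best now C (z=1)
Winner: C at z=1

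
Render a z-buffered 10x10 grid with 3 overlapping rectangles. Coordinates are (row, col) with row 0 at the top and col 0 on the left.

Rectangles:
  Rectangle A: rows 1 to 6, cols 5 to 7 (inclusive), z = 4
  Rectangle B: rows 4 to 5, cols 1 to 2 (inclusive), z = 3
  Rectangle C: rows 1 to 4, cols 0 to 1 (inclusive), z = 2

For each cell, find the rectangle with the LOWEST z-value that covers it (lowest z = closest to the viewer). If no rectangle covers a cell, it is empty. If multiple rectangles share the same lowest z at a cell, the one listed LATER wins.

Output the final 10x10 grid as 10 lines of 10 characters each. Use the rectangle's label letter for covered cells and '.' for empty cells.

..........
CC...AAA..
CC...AAA..
CC...AAA..
CCB..AAA..
.BB..AAA..
.....AAA..
..........
..........
..........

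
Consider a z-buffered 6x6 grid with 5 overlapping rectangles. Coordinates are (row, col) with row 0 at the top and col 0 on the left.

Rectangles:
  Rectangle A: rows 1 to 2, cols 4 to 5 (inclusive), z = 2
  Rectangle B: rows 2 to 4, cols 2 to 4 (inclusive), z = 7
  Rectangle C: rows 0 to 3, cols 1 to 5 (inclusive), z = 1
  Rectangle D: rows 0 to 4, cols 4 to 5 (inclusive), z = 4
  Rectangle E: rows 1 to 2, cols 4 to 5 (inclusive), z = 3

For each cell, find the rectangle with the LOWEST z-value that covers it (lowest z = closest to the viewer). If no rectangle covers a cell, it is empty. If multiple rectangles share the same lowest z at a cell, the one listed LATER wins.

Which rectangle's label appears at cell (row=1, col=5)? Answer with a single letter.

Answer: C

Derivation:
Check cell (1,5):
  A: rows 1-2 cols 4-5 z=2 -> covers; best now A (z=2)
  B: rows 2-4 cols 2-4 -> outside (row miss)
  C: rows 0-3 cols 1-5 z=1 -> covers; best now C (z=1)
  D: rows 0-4 cols 4-5 z=4 -> covers; best now C (z=1)
  E: rows 1-2 cols 4-5 z=3 -> covers; best now C (z=1)
Winner: C at z=1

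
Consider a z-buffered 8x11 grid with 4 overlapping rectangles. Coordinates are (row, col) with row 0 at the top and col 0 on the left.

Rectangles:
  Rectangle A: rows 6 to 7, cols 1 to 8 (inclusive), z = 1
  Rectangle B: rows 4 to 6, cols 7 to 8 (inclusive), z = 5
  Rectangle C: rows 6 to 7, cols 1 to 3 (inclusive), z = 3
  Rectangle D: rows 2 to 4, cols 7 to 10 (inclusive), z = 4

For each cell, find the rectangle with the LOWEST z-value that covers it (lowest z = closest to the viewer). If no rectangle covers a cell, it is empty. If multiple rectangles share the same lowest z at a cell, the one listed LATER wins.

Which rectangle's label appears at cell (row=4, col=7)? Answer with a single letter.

Check cell (4,7):
  A: rows 6-7 cols 1-8 -> outside (row miss)
  B: rows 4-6 cols 7-8 z=5 -> covers; best now B (z=5)
  C: rows 6-7 cols 1-3 -> outside (row miss)
  D: rows 2-4 cols 7-10 z=4 -> covers; best now D (z=4)
Winner: D at z=4

Answer: D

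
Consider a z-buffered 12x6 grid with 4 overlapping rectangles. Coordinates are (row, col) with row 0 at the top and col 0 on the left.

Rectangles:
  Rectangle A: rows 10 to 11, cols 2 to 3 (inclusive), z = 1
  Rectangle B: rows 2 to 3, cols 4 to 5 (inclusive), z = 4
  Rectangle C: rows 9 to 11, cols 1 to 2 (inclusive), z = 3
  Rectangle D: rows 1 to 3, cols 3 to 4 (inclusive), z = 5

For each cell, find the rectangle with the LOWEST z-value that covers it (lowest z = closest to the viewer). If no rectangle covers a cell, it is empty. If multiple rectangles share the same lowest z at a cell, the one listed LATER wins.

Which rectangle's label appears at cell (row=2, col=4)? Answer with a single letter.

Check cell (2,4):
  A: rows 10-11 cols 2-3 -> outside (row miss)
  B: rows 2-3 cols 4-5 z=4 -> covers; best now B (z=4)
  C: rows 9-11 cols 1-2 -> outside (row miss)
  D: rows 1-3 cols 3-4 z=5 -> covers; best now B (z=4)
Winner: B at z=4

Answer: B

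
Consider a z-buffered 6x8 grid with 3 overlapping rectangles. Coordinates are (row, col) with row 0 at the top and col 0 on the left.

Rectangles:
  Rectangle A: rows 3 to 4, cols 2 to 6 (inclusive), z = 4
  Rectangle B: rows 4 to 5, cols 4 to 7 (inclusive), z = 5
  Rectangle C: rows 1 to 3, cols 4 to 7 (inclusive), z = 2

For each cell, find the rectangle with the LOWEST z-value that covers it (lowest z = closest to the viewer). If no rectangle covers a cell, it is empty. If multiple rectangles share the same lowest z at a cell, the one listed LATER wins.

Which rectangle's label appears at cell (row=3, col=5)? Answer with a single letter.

Check cell (3,5):
  A: rows 3-4 cols 2-6 z=4 -> covers; best now A (z=4)
  B: rows 4-5 cols 4-7 -> outside (row miss)
  C: rows 1-3 cols 4-7 z=2 -> covers; best now C (z=2)
Winner: C at z=2

Answer: C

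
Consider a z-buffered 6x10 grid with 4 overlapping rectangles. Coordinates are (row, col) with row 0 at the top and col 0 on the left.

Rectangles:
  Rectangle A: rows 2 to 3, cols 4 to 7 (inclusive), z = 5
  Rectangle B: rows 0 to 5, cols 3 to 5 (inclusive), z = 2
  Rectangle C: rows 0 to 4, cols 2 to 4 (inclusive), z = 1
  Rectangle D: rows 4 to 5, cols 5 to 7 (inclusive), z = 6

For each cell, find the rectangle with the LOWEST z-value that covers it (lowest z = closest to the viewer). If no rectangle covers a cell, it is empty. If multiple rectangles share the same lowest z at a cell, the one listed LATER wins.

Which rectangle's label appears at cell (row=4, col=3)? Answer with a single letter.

Answer: C

Derivation:
Check cell (4,3):
  A: rows 2-3 cols 4-7 -> outside (row miss)
  B: rows 0-5 cols 3-5 z=2 -> covers; best now B (z=2)
  C: rows 0-4 cols 2-4 z=1 -> covers; best now C (z=1)
  D: rows 4-5 cols 5-7 -> outside (col miss)
Winner: C at z=1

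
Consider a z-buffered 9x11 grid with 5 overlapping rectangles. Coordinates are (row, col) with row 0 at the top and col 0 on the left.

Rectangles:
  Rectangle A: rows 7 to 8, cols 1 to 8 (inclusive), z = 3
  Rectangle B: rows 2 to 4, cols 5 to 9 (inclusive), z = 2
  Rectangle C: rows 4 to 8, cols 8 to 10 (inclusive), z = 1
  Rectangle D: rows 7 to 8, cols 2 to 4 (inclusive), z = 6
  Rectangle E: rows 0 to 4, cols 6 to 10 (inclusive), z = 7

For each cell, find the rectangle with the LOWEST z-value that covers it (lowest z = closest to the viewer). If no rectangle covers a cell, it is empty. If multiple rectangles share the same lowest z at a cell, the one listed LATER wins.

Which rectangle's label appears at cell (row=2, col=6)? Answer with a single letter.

Check cell (2,6):
  A: rows 7-8 cols 1-8 -> outside (row miss)
  B: rows 2-4 cols 5-9 z=2 -> covers; best now B (z=2)
  C: rows 4-8 cols 8-10 -> outside (row miss)
  D: rows 7-8 cols 2-4 -> outside (row miss)
  E: rows 0-4 cols 6-10 z=7 -> covers; best now B (z=2)
Winner: B at z=2

Answer: B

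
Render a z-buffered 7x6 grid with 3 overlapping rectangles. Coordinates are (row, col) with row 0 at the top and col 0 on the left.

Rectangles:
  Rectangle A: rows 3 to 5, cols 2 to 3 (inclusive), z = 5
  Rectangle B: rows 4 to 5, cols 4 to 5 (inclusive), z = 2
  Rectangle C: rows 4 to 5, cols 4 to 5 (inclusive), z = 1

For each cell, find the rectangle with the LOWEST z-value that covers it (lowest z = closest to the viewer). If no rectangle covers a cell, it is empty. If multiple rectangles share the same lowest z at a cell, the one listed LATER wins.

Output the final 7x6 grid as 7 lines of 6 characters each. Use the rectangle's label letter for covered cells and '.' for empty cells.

......
......
......
..AA..
..AACC
..AACC
......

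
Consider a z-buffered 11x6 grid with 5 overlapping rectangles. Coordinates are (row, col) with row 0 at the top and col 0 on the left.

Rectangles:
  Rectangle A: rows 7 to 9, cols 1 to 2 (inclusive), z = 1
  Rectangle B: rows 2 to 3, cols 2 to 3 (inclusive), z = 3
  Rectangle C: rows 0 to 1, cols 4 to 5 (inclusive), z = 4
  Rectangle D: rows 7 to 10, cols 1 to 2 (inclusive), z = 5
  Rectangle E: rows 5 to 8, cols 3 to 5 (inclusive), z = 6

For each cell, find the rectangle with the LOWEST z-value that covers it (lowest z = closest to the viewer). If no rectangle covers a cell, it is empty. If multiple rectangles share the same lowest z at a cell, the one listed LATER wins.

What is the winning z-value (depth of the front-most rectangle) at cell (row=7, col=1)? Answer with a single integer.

Check cell (7,1):
  A: rows 7-9 cols 1-2 z=1 -> covers; best now A (z=1)
  B: rows 2-3 cols 2-3 -> outside (row miss)
  C: rows 0-1 cols 4-5 -> outside (row miss)
  D: rows 7-10 cols 1-2 z=5 -> covers; best now A (z=1)
  E: rows 5-8 cols 3-5 -> outside (col miss)
Winner: A at z=1

Answer: 1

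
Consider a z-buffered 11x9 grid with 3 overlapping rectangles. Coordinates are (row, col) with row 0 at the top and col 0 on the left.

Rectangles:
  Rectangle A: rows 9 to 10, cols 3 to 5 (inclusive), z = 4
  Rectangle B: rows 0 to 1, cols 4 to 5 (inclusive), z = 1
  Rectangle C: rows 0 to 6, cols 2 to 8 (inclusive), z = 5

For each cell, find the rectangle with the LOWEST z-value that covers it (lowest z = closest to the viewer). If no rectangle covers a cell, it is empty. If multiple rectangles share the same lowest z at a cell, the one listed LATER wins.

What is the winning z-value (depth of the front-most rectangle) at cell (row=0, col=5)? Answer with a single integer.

Answer: 1

Derivation:
Check cell (0,5):
  A: rows 9-10 cols 3-5 -> outside (row miss)
  B: rows 0-1 cols 4-5 z=1 -> covers; best now B (z=1)
  C: rows 0-6 cols 2-8 z=5 -> covers; best now B (z=1)
Winner: B at z=1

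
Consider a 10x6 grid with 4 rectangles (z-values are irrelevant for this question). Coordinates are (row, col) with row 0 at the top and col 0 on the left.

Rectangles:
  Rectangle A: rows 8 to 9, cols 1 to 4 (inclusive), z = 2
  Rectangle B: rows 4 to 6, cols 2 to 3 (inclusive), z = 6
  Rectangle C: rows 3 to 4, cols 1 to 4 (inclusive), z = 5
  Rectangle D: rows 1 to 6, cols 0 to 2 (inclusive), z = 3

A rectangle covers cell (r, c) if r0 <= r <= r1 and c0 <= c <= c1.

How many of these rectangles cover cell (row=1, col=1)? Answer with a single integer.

Check cell (1,1):
  A: rows 8-9 cols 1-4 -> outside (row miss)
  B: rows 4-6 cols 2-3 -> outside (row miss)
  C: rows 3-4 cols 1-4 -> outside (row miss)
  D: rows 1-6 cols 0-2 -> covers
Count covering = 1

Answer: 1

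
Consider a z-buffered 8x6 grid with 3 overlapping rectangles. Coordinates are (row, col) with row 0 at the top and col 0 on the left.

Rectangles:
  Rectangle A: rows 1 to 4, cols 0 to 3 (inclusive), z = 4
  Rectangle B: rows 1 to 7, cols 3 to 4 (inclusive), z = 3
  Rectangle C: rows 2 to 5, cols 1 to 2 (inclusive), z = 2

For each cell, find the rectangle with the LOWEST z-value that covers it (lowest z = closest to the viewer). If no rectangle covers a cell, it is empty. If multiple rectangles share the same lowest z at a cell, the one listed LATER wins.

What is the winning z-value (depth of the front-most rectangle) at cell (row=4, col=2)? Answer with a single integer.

Check cell (4,2):
  A: rows 1-4 cols 0-3 z=4 -> covers; best now A (z=4)
  B: rows 1-7 cols 3-4 -> outside (col miss)
  C: rows 2-5 cols 1-2 z=2 -> covers; best now C (z=2)
Winner: C at z=2

Answer: 2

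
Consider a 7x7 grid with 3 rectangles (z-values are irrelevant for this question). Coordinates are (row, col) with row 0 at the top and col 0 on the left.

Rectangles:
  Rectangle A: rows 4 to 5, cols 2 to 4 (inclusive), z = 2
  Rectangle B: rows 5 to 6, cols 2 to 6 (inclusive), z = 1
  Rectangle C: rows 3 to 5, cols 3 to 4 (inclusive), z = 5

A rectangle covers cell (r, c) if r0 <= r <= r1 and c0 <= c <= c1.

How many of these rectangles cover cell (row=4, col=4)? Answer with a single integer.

Check cell (4,4):
  A: rows 4-5 cols 2-4 -> covers
  B: rows 5-6 cols 2-6 -> outside (row miss)
  C: rows 3-5 cols 3-4 -> covers
Count covering = 2

Answer: 2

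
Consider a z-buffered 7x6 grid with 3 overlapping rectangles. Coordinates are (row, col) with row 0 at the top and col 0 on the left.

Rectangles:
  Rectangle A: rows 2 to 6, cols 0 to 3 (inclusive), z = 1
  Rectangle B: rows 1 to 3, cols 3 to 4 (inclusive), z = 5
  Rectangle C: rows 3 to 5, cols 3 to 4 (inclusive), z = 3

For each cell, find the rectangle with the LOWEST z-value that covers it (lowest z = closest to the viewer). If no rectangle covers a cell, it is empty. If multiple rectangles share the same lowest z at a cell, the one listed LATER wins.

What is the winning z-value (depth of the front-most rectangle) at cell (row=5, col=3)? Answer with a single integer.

Check cell (5,3):
  A: rows 2-6 cols 0-3 z=1 -> covers; best now A (z=1)
  B: rows 1-3 cols 3-4 -> outside (row miss)
  C: rows 3-5 cols 3-4 z=3 -> covers; best now A (z=1)
Winner: A at z=1

Answer: 1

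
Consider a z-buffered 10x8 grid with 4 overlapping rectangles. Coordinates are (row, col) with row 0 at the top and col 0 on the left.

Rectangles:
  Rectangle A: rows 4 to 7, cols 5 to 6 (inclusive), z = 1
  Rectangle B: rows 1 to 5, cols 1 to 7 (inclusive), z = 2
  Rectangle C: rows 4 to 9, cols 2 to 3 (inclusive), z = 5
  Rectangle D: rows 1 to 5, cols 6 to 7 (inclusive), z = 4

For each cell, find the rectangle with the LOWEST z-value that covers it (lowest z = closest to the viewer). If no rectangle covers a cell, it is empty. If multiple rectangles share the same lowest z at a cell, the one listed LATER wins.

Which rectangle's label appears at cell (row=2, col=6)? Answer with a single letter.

Answer: B

Derivation:
Check cell (2,6):
  A: rows 4-7 cols 5-6 -> outside (row miss)
  B: rows 1-5 cols 1-7 z=2 -> covers; best now B (z=2)
  C: rows 4-9 cols 2-3 -> outside (row miss)
  D: rows 1-5 cols 6-7 z=4 -> covers; best now B (z=2)
Winner: B at z=2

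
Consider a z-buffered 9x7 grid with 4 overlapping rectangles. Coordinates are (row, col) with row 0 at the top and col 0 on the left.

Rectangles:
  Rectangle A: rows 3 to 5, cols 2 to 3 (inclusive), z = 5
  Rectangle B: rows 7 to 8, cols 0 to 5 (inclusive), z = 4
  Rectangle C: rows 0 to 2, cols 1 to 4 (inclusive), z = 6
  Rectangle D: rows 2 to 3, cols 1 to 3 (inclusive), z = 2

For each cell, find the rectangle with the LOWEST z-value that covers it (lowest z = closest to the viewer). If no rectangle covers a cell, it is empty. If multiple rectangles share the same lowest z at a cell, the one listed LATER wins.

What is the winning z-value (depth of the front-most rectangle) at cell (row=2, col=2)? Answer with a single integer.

Check cell (2,2):
  A: rows 3-5 cols 2-3 -> outside (row miss)
  B: rows 7-8 cols 0-5 -> outside (row miss)
  C: rows 0-2 cols 1-4 z=6 -> covers; best now C (z=6)
  D: rows 2-3 cols 1-3 z=2 -> covers; best now D (z=2)
Winner: D at z=2

Answer: 2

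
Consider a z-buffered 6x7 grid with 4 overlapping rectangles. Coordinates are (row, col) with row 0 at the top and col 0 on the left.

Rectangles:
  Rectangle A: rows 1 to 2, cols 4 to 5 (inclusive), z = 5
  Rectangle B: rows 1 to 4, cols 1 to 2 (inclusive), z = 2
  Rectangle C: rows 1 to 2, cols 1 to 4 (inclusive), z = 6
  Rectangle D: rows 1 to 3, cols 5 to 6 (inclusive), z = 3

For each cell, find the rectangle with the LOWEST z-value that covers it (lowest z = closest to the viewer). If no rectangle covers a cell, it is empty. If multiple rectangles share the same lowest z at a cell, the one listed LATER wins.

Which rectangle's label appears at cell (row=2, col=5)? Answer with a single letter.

Answer: D

Derivation:
Check cell (2,5):
  A: rows 1-2 cols 4-5 z=5 -> covers; best now A (z=5)
  B: rows 1-4 cols 1-2 -> outside (col miss)
  C: rows 1-2 cols 1-4 -> outside (col miss)
  D: rows 1-3 cols 5-6 z=3 -> covers; best now D (z=3)
Winner: D at z=3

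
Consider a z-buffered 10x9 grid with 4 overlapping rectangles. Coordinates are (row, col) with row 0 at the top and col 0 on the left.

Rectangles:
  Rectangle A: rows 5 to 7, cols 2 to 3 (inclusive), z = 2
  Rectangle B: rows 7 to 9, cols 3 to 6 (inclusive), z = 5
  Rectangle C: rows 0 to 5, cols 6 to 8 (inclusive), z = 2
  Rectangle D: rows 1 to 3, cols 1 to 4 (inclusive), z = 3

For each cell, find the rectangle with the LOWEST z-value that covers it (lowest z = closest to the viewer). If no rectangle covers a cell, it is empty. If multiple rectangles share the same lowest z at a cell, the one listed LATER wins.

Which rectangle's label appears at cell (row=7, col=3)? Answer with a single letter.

Answer: A

Derivation:
Check cell (7,3):
  A: rows 5-7 cols 2-3 z=2 -> covers; best now A (z=2)
  B: rows 7-9 cols 3-6 z=5 -> covers; best now A (z=2)
  C: rows 0-5 cols 6-8 -> outside (row miss)
  D: rows 1-3 cols 1-4 -> outside (row miss)
Winner: A at z=2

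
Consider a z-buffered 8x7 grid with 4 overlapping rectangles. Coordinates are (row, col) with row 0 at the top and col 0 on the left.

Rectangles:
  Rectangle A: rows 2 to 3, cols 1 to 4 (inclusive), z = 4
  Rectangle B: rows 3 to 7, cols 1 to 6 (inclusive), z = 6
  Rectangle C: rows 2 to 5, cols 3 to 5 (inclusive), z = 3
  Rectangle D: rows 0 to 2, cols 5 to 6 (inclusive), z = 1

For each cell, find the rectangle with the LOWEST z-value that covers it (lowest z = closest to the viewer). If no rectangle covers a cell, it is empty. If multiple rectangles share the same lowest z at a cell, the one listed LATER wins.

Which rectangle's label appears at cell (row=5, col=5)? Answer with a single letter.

Check cell (5,5):
  A: rows 2-3 cols 1-4 -> outside (row miss)
  B: rows 3-7 cols 1-6 z=6 -> covers; best now B (z=6)
  C: rows 2-5 cols 3-5 z=3 -> covers; best now C (z=3)
  D: rows 0-2 cols 5-6 -> outside (row miss)
Winner: C at z=3

Answer: C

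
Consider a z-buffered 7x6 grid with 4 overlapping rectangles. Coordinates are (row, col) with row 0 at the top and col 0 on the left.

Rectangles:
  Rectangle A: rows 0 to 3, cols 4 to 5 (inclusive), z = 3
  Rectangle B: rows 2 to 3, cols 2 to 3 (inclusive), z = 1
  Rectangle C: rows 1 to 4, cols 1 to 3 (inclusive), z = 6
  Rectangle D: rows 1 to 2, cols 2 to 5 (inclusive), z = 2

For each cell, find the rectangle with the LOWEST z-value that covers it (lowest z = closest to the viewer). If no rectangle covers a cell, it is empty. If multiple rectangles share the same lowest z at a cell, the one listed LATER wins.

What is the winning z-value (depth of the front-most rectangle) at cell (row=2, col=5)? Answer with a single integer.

Answer: 2

Derivation:
Check cell (2,5):
  A: rows 0-3 cols 4-5 z=3 -> covers; best now A (z=3)
  B: rows 2-3 cols 2-3 -> outside (col miss)
  C: rows 1-4 cols 1-3 -> outside (col miss)
  D: rows 1-2 cols 2-5 z=2 -> covers; best now D (z=2)
Winner: D at z=2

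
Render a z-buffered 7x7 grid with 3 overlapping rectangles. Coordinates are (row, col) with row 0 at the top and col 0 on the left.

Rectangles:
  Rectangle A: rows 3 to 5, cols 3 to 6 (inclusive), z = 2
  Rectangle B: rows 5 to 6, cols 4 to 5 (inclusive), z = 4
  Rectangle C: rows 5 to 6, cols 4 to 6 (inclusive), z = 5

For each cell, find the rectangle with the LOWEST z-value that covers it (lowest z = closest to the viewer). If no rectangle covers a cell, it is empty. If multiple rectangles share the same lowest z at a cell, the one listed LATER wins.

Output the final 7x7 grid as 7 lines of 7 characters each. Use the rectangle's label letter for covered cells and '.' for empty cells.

.......
.......
.......
...AAAA
...AAAA
...AAAA
....BBC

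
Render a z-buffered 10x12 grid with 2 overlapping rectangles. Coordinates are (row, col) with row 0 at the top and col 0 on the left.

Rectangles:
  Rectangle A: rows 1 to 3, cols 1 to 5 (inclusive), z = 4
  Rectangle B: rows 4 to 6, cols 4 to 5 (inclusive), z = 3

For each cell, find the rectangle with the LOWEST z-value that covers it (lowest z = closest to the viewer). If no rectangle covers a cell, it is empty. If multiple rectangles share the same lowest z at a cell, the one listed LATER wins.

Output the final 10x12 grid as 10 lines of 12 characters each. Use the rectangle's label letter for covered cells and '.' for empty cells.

............
.AAAAA......
.AAAAA......
.AAAAA......
....BB......
....BB......
....BB......
............
............
............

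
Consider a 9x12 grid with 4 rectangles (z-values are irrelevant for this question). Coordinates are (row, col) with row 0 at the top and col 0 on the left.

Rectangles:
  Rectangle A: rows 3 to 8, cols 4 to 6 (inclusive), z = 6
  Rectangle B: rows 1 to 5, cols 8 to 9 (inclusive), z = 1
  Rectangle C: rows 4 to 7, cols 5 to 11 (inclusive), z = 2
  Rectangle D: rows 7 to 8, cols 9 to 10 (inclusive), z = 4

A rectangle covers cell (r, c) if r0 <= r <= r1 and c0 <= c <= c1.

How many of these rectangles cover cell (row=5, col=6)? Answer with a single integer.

Check cell (5,6):
  A: rows 3-8 cols 4-6 -> covers
  B: rows 1-5 cols 8-9 -> outside (col miss)
  C: rows 4-7 cols 5-11 -> covers
  D: rows 7-8 cols 9-10 -> outside (row miss)
Count covering = 2

Answer: 2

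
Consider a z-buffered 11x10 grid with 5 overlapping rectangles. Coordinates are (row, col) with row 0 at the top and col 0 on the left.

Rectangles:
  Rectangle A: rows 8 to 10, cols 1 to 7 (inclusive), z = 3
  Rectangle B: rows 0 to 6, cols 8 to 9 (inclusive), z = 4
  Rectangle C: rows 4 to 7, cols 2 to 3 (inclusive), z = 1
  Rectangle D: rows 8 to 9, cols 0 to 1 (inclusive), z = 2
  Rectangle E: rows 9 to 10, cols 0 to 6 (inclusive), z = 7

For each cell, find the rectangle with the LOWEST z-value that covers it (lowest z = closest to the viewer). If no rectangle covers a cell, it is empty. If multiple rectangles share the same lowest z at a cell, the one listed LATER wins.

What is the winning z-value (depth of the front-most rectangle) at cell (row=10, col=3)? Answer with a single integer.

Check cell (10,3):
  A: rows 8-10 cols 1-7 z=3 -> covers; best now A (z=3)
  B: rows 0-6 cols 8-9 -> outside (row miss)
  C: rows 4-7 cols 2-3 -> outside (row miss)
  D: rows 8-9 cols 0-1 -> outside (row miss)
  E: rows 9-10 cols 0-6 z=7 -> covers; best now A (z=3)
Winner: A at z=3

Answer: 3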